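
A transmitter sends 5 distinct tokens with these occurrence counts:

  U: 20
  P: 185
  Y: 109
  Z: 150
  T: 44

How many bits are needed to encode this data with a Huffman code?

1068

Merge the two smallest weights repeatedly:
combine U(20), T(44) → 64
combine 64, Y(109) → 173
combine Z(150), 173 → 323
combine P(185), 323 → 508
The encoded length is the sum of every internal node's weight: 64 + 173 + 323 + 508 = 1068 bits.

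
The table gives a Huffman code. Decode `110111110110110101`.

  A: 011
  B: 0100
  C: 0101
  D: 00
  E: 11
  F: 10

Read left to right; each codeword is recognised as soon as it completes (prefix code):
  11→E | 011→A | 11→E | 10→F | 11→E | 011→A | 0101→C
Decoded message: EAEFEAC

EAEFEAC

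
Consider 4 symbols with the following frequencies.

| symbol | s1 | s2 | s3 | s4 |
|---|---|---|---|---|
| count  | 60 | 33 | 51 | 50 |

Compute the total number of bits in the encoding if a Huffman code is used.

Greedily combine the two least-frequent nodes:
s2(33) + s4(50) → 83
s3(51) + s1(60) → 111
83 + 111 → 194
Each symbol's bit-cost is frequency × depth; summing gives 388 bits (equivalently 83 + 111 + 194).

388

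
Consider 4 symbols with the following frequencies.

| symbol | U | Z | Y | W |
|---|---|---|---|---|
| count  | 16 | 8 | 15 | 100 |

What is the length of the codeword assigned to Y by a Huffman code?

Huffman merges, smallest pair first:
combine Z(8), Y(15) → 23
combine U(16), 23 → 39
combine 39, W(100) → 139
Y's leaf is at depth 3, giving a 3-bit codeword.

3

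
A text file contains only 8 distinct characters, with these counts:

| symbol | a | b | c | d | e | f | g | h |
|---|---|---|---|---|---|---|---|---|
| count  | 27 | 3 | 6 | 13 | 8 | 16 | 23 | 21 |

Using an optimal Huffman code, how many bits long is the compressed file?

327

Build the Huffman tree bottom-up:
merge b(3) and c(6): 9
merge e(8) and 9: 17
merge d(13) and f(16): 29
merge 17 and h(21): 38
merge g(23) and a(27): 50
merge 29 and 38: 67
merge 50 and 67: 117
Each symbol's bit-cost is frequency × depth; summing gives 327 bits (equivalently 9 + 17 + 29 + 38 + 50 + 67 + 117).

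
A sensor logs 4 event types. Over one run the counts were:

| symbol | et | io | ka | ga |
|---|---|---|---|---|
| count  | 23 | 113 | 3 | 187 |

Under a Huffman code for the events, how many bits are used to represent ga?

1

Huffman merges, smallest pair first:
combine ka(3), et(23) → 26
combine 26, io(113) → 139
combine 139, ga(187) → 326
ga is merged only at the final step, so code length = 1.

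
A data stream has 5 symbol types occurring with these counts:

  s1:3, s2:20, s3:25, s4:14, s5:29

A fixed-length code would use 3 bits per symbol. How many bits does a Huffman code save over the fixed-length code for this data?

74

Fixed-length: 3 bits × 91 symbols = 273 bits.
Huffman merges:
merge s1(3) and s4(14): 17
merge 17 and s2(20): 37
merge s3(25) and s5(29): 54
merge 37 and 54: 91
Huffman total = 17 + 37 + 54 + 91 = 199 bits.
Saving = 273 − 199 = 74 bits.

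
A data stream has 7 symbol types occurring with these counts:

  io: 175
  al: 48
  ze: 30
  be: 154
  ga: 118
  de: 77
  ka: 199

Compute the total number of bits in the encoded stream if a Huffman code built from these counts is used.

2107

Merge the two smallest weights repeatedly:
merge ze(30) and al(48): 78
merge de(77) and 78: 155
merge ga(118) and be(154): 272
merge 155 and io(175): 330
merge ka(199) and 272: 471
merge 330 and 471: 801
Each symbol's bit-cost is frequency × depth; summing gives 2107 bits (equivalently 78 + 155 + 272 + 330 + 471 + 801).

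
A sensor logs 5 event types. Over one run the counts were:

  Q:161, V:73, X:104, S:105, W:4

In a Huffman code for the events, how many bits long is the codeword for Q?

Repeatedly merge the two smallest:
merge W(4) and V(73): 77
merge 77 and X(104): 181
merge S(105) and Q(161): 266
merge 181 and 266: 447
Q sits 2 levels below the root, so its codeword is 2 bits.

2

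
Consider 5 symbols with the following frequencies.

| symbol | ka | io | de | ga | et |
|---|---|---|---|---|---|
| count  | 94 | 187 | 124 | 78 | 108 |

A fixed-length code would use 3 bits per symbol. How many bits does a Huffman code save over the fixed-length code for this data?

419

Fixed-length: 3 bits × 591 symbols = 1773 bits.
Huffman merges:
merge ga(78) and ka(94): 172
merge et(108) and de(124): 232
merge 172 and io(187): 359
merge 232 and 359: 591
Huffman total = 172 + 232 + 359 + 591 = 1354 bits.
Saving = 1773 − 1354 = 419 bits.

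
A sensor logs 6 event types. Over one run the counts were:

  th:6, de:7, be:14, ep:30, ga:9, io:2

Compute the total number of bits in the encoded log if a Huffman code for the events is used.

Greedily combine the two least-frequent nodes:
merge io(2) and th(6): 8
merge de(7) and 8: 15
merge ga(9) and be(14): 23
merge 15 and 23: 38
merge ep(30) and 38: 68
Total encoded bits = sum of merged weights = 8 + 15 + 23 + 38 + 68 = 152.

152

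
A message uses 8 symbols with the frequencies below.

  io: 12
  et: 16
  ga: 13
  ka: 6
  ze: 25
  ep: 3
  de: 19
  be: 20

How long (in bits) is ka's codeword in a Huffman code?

Build the tree from the bottom:
merge ep(3) and ka(6): 9
merge 9 and io(12): 21
merge ga(13) and et(16): 29
merge de(19) and be(20): 39
merge 21 and ze(25): 46
merge 29 and 39: 68
merge 46 and 68: 114
ka's leaf is at depth 4, giving a 4-bit codeword.

4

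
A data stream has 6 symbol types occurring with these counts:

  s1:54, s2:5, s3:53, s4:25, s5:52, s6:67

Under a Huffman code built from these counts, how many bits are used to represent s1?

2

Huffman merges, smallest pair first:
merge s2(5) and s4(25): 30
merge 30 and s5(52): 82
merge s3(53) and s1(54): 107
merge s6(67) and 82: 149
merge 107 and 149: 256
The subtree containing s1 is merged 2 times, so code length = 2.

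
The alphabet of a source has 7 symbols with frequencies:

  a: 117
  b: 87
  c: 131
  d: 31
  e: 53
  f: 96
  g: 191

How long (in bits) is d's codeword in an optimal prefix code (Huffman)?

Build the tree from the bottom:
d(31) + e(53) → 84
84 + b(87) → 171
f(96) + a(117) → 213
c(131) + 171 → 302
g(191) + 213 → 404
302 + 404 → 706
The subtree containing d is merged 4 times, so code length = 4.

4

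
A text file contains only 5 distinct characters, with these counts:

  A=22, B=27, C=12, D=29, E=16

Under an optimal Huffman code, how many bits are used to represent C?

Repeatedly merge the two smallest:
C(12) + E(16) → 28
A(22) + B(27) → 49
28 + D(29) → 57
49 + 57 → 106
The subtree containing C is merged 3 times, so code length = 3.

3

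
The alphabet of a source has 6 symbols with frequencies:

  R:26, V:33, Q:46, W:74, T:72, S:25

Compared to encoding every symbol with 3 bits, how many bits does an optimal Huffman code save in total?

146

Fixed-length: 3 bits × 276 symbols = 828 bits.
Huffman merges:
combine S(25), R(26) → 51
combine V(33), Q(46) → 79
combine 51, T(72) → 123
combine W(74), 79 → 153
combine 123, 153 → 276
Huffman total = 51 + 79 + 123 + 153 + 276 = 682 bits.
Saving = 828 − 682 = 146 bits.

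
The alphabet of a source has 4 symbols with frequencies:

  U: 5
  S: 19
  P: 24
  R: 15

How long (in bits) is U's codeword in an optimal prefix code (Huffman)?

3

Repeatedly merge the two smallest:
merge U(5) and R(15): 20
merge S(19) and 20: 39
merge P(24) and 39: 63
The subtree containing U is merged 3 times, so code length = 3.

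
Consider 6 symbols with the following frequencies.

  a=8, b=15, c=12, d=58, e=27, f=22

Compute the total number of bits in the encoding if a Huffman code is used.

Merge the two smallest weights repeatedly:
merge a(8) and c(12): 20
merge b(15) and 20: 35
merge f(22) and e(27): 49
merge 35 and 49: 84
merge d(58) and 84: 142
Total encoded bits = sum of merged weights = 20 + 35 + 49 + 84 + 142 = 330.

330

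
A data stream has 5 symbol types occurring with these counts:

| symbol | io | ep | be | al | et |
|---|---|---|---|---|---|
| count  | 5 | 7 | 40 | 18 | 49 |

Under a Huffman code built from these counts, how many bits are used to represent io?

4

Repeatedly merge the two smallest:
io(5) + ep(7) → 12
12 + al(18) → 30
30 + be(40) → 70
et(49) + 70 → 119
The subtree containing io is merged 4 times, so code length = 4.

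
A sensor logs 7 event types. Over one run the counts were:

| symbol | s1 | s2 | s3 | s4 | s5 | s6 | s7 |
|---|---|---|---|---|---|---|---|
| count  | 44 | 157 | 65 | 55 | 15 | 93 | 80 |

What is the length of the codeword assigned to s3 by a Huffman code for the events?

Huffman merges, smallest pair first:
combine s5(15), s1(44) → 59
combine s4(55), 59 → 114
combine s3(65), s7(80) → 145
combine s6(93), 114 → 207
combine 145, s2(157) → 302
combine 207, 302 → 509
The subtree containing s3 is merged 3 times, so code length = 3.

3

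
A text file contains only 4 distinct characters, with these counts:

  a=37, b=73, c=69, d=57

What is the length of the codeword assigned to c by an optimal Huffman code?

Build the tree from the bottom:
combine a(37), d(57) → 94
combine c(69), b(73) → 142
combine 94, 142 → 236
c sits 2 levels below the root, so its codeword is 2 bits.

2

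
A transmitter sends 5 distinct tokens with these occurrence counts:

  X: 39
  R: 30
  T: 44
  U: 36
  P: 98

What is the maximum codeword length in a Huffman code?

3

Merge the two lowest-weight nodes at each step:
R(30) + U(36) → 66
X(39) + T(44) → 83
66 + 83 → 149
P(98) + 149 → 247
Maximum depth reached is 3.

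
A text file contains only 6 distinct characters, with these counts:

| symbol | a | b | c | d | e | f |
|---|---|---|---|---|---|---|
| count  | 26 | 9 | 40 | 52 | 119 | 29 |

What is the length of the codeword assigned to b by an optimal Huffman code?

Repeatedly merge the two smallest:
b(9) + a(26) → 35
f(29) + 35 → 64
c(40) + d(52) → 92
64 + 92 → 156
e(119) + 156 → 275
The subtree containing b is merged 4 times, so code length = 4.

4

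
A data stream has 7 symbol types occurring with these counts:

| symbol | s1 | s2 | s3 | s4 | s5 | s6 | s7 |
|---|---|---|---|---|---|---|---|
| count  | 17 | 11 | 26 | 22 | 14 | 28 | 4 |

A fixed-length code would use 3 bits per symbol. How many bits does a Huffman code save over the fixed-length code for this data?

Fixed-length: 3 bits × 122 symbols = 366 bits.
Huffman merges:
combine s7(4), s2(11) → 15
combine s5(14), 15 → 29
combine s1(17), s4(22) → 39
combine s3(26), s6(28) → 54
combine 29, 39 → 68
combine 54, 68 → 122
Huffman total = 15 + 29 + 39 + 54 + 68 + 122 = 327 bits.
Saving = 366 − 327 = 39 bits.

39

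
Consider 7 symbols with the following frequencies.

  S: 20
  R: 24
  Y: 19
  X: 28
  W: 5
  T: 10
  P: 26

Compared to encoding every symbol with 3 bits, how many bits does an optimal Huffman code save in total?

Fixed-length: 3 bits × 132 symbols = 396 bits.
Huffman merges:
combine W(5), T(10) → 15
combine 15, Y(19) → 34
combine S(20), R(24) → 44
combine P(26), X(28) → 54
combine 34, 44 → 78
combine 54, 78 → 132
Huffman total = 15 + 34 + 44 + 54 + 78 + 132 = 357 bits.
Saving = 396 − 357 = 39 bits.

39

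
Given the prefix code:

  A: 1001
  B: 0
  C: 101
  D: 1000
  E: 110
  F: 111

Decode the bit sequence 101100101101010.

Read left to right; each codeword is recognised as soon as it completes (prefix code):
  101→C | 1001→A | 0→B | 110→E | 101→C | 0→B
Decoded message: CABECB

CABECB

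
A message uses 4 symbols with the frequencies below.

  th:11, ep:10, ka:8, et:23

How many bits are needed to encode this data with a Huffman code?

Greedily combine the two least-frequent nodes:
merge ka(8) and ep(10): 18
merge th(11) and 18: 29
merge et(23) and 29: 52
Total encoded bits = sum of merged weights = 18 + 29 + 52 = 99.

99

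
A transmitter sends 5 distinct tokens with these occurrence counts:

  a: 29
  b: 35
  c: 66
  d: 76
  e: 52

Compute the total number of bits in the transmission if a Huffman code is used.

Greedily combine the two least-frequent nodes:
a(29) + b(35) → 64
e(52) + 64 → 116
c(66) + d(76) → 142
116 + 142 → 258
Each symbol's bit-cost is frequency × depth; summing gives 580 bits (equivalently 64 + 116 + 142 + 258).

580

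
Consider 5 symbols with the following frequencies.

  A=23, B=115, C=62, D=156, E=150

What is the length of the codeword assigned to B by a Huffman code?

2

Huffman merges, smallest pair first:
combine A(23), C(62) → 85
combine 85, B(115) → 200
combine E(150), D(156) → 306
combine 200, 306 → 506
The subtree containing B is merged 2 times, so code length = 2.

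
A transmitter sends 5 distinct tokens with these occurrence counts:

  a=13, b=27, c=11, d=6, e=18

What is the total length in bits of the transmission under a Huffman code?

167

Greedily combine the two least-frequent nodes:
merge d(6) and c(11): 17
merge a(13) and 17: 30
merge e(18) and b(27): 45
merge 30 and 45: 75
Total encoded bits = sum of merged weights = 17 + 30 + 45 + 75 = 167.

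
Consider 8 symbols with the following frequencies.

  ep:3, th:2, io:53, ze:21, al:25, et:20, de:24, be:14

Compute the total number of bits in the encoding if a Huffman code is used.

Greedily combine the two least-frequent nodes:
th(2) + ep(3) → 5
5 + be(14) → 19
19 + et(20) → 39
ze(21) + de(24) → 45
al(25) + 39 → 64
45 + io(53) → 98
64 + 98 → 162
The encoded length is the sum of every internal node's weight: 5 + 19 + 39 + 45 + 64 + 98 + 162 = 432 bits.

432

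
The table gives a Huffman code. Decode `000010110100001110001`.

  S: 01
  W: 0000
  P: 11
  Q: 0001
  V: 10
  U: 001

WVPSWPVU

Read left to right; each codeword is recognised as soon as it completes (prefix code):
  0000→W | 10→V | 11→P | 01→S | 0000→W | 11→P | 10→V | 001→U
Decoded message: WVPSWPVU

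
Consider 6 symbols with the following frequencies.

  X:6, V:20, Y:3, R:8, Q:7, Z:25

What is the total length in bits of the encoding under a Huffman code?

161

Build the Huffman tree bottom-up:
merge Y(3) and X(6): 9
merge Q(7) and R(8): 15
merge 9 and 15: 24
merge V(20) and 24: 44
merge Z(25) and 44: 69
Total encoded bits = sum of merged weights = 9 + 15 + 24 + 44 + 69 = 161.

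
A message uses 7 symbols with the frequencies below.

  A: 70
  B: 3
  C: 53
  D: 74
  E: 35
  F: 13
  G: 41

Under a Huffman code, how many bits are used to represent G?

3

Huffman merges, smallest pair first:
B(3) + F(13) → 16
16 + E(35) → 51
G(41) + 51 → 92
C(53) + A(70) → 123
D(74) + 92 → 166
123 + 166 → 289
G's leaf is at depth 3, giving a 3-bit codeword.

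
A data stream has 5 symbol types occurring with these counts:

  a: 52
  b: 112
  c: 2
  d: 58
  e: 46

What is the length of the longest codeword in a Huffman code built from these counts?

Merge the two lowest-weight nodes at each step:
c(2) + e(46) → 48
48 + a(52) → 100
d(58) + 100 → 158
b(112) + 158 → 270
The rarest symbols sit at the bottom; the longest codeword is 4 bits.

4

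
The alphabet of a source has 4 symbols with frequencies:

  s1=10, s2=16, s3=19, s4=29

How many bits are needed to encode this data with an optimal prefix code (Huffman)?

Build the Huffman tree bottom-up:
combine s1(10), s2(16) → 26
combine s3(19), 26 → 45
combine s4(29), 45 → 74
The encoded length is the sum of every internal node's weight: 26 + 45 + 74 = 145 bits.

145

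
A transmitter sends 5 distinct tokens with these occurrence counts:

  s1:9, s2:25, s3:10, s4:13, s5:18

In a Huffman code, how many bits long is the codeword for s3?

Repeatedly merge the two smallest:
s1(9) + s3(10) → 19
s4(13) + s5(18) → 31
19 + s2(25) → 44
31 + 44 → 75
s3's leaf is at depth 3, giving a 3-bit codeword.

3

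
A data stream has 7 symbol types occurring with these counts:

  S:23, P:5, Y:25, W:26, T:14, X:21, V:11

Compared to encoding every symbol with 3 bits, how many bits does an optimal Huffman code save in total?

35

Fixed-length: 3 bits × 125 symbols = 375 bits.
Huffman merges:
combine P(5), V(11) → 16
combine T(14), 16 → 30
combine X(21), S(23) → 44
combine Y(25), W(26) → 51
combine 30, 44 → 74
combine 51, 74 → 125
Huffman total = 16 + 30 + 44 + 51 + 74 + 125 = 340 bits.
Saving = 375 − 340 = 35 bits.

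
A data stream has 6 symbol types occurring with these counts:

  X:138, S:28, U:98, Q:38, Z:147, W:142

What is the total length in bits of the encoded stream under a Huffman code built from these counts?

Build the Huffman tree bottom-up:
S(28) + Q(38) → 66
66 + U(98) → 164
X(138) + W(142) → 280
Z(147) + 164 → 311
280 + 311 → 591
Total encoded bits = sum of merged weights = 66 + 164 + 280 + 311 + 591 = 1412.

1412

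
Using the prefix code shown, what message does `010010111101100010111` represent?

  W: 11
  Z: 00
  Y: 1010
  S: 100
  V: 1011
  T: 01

TZVWTSTTW

Read left to right; each codeword is recognised as soon as it completes (prefix code):
  01→T | 00→Z | 1011→V | 11→W | 01→T | 100→S | 01→T | 01→T | 11→W
Decoded message: TZVWTSTTW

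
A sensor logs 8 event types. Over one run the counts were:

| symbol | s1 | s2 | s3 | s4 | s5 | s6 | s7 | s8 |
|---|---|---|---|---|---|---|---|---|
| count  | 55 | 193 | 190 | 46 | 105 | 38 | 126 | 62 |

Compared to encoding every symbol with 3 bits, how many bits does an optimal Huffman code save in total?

Fixed-length: 3 bits × 815 symbols = 2445 bits.
Huffman merges:
s6(38) + s4(46) → 84
s1(55) + s8(62) → 117
84 + s5(105) → 189
117 + s7(126) → 243
189 + s3(190) → 379
s2(193) + 243 → 436
379 + 436 → 815
Huffman total = 84 + 117 + 189 + 243 + 379 + 436 + 815 = 2263 bits.
Saving = 2445 − 2263 = 182 bits.

182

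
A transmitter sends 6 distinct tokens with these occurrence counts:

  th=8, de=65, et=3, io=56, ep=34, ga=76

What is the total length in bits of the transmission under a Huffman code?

540

Build the Huffman tree bottom-up:
merge et(3) and th(8): 11
merge 11 and ep(34): 45
merge 45 and io(56): 101
merge de(65) and ga(76): 141
merge 101 and 141: 242
Each symbol's bit-cost is frequency × depth; summing gives 540 bits (equivalently 11 + 45 + 101 + 141 + 242).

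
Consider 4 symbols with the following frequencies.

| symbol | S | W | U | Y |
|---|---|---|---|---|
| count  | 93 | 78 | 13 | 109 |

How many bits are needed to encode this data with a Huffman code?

568

Merge the two smallest weights repeatedly:
U(13) + W(78) → 91
91 + S(93) → 184
Y(109) + 184 → 293
The encoded length is the sum of every internal node's weight: 91 + 184 + 293 = 568 bits.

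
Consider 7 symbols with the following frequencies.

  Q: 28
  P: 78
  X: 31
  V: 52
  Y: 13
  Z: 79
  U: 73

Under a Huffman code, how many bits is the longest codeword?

5

Merge the two lowest-weight nodes at each step:
merge Y(13) and Q(28): 41
merge X(31) and 41: 72
merge V(52) and 72: 124
merge U(73) and P(78): 151
merge Z(79) and 124: 203
merge 151 and 203: 354
Maximum depth reached is 5.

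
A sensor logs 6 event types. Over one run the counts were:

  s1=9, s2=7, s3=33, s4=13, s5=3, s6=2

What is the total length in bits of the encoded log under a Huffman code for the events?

Greedily combine the two least-frequent nodes:
combine s6(2), s5(3) → 5
combine 5, s2(7) → 12
combine s1(9), 12 → 21
combine s4(13), 21 → 34
combine s3(33), 34 → 67
Each symbol's bit-cost is frequency × depth; summing gives 139 bits (equivalently 5 + 12 + 21 + 34 + 67).

139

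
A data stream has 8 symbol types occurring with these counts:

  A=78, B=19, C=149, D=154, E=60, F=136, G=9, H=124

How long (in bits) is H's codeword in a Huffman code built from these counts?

Repeatedly merge the two smallest:
combine G(9), B(19) → 28
combine 28, E(60) → 88
combine A(78), 88 → 166
combine H(124), F(136) → 260
combine C(149), D(154) → 303
combine 166, 260 → 426
combine 303, 426 → 729
The subtree containing H is merged 3 times, so code length = 3.

3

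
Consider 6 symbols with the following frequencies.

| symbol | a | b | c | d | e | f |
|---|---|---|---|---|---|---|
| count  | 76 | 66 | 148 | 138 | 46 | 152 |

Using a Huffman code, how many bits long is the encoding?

Greedily combine the two least-frequent nodes:
e(46) + b(66) → 112
a(76) + 112 → 188
d(138) + c(148) → 286
f(152) + 188 → 340
286 + 340 → 626
The encoded length is the sum of every internal node's weight: 112 + 188 + 286 + 340 + 626 = 1552 bits.

1552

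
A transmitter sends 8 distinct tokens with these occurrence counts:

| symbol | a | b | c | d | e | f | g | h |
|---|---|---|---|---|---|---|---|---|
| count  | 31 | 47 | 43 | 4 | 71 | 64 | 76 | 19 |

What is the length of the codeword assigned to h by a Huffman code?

5

Build the tree from the bottom:
combine d(4), h(19) → 23
combine 23, a(31) → 54
combine c(43), b(47) → 90
combine 54, f(64) → 118
combine e(71), g(76) → 147
combine 90, 118 → 208
combine 147, 208 → 355
h's leaf is at depth 5, giving a 5-bit codeword.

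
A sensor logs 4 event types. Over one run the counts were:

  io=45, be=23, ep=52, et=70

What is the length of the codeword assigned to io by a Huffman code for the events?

Build the tree from the bottom:
combine be(23), io(45) → 68
combine ep(52), 68 → 120
combine et(70), 120 → 190
The subtree containing io is merged 3 times, so code length = 3.

3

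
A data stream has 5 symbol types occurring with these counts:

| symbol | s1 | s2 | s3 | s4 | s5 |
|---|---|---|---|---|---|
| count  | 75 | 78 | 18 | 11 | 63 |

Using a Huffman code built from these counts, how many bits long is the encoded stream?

Merge the two smallest weights repeatedly:
merge s4(11) and s3(18): 29
merge 29 and s5(63): 92
merge s1(75) and s2(78): 153
merge 92 and 153: 245
Total encoded bits = sum of merged weights = 29 + 92 + 153 + 245 = 519.

519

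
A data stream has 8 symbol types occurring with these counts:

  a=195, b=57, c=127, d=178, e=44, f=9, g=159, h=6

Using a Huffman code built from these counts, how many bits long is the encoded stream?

Merge the two smallest weights repeatedly:
h(6) + f(9) → 15
15 + e(44) → 59
b(57) + 59 → 116
116 + c(127) → 243
g(159) + d(178) → 337
a(195) + 243 → 438
337 + 438 → 775
Each symbol's bit-cost is frequency × depth; summing gives 1983 bits (equivalently 15 + 59 + 116 + 243 + 337 + 438 + 775).

1983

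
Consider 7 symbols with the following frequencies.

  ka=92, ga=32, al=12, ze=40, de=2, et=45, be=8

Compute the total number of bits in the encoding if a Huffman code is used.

Build the Huffman tree bottom-up:
combine de(2), be(8) → 10
combine 10, al(12) → 22
combine 22, ga(32) → 54
combine ze(40), et(45) → 85
combine 54, 85 → 139
combine ka(92), 139 → 231
Each symbol's bit-cost is frequency × depth; summing gives 541 bits (equivalently 10 + 22 + 54 + 85 + 139 + 231).

541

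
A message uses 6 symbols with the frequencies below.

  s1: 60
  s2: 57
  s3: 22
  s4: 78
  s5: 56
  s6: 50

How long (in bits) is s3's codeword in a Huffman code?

Huffman merges, smallest pair first:
s3(22) + s6(50) → 72
s5(56) + s2(57) → 113
s1(60) + 72 → 132
s4(78) + 113 → 191
132 + 191 → 323
The subtree containing s3 is merged 3 times, so code length = 3.

3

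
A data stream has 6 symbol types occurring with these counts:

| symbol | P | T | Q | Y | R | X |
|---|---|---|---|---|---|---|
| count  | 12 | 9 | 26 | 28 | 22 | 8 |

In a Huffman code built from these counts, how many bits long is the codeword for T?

Repeatedly merge the two smallest:
merge X(8) and T(9): 17
merge P(12) and 17: 29
merge R(22) and Q(26): 48
merge Y(28) and 29: 57
merge 48 and 57: 105
The subtree containing T is merged 4 times, so code length = 4.

4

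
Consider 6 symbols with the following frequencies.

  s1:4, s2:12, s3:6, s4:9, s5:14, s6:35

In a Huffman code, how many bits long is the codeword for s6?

Repeatedly merge the two smallest:
merge s1(4) and s3(6): 10
merge s4(9) and 10: 19
merge s2(12) and s5(14): 26
merge 19 and 26: 45
merge s6(35) and 45: 80
s6 is a child of the root — depth 1, so its codeword is a single bit.

1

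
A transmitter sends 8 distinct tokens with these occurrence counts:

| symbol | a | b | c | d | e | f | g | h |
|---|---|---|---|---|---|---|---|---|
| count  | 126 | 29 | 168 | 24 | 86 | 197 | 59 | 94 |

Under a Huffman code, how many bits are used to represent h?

3

Build the tree from the bottom:
combine d(24), b(29) → 53
combine 53, g(59) → 112
combine e(86), h(94) → 180
combine 112, a(126) → 238
combine c(168), 180 → 348
combine f(197), 238 → 435
combine 348, 435 → 783
h sits 3 levels below the root, so its codeword is 3 bits.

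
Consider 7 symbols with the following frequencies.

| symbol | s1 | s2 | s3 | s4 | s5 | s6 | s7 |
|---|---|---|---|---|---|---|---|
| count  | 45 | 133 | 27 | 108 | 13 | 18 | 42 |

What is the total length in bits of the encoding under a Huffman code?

948

Greedily combine the two least-frequent nodes:
combine s5(13), s6(18) → 31
combine s3(27), 31 → 58
combine s7(42), s1(45) → 87
combine 58, 87 → 145
combine s4(108), s2(133) → 241
combine 145, 241 → 386
The encoded length is the sum of every internal node's weight: 31 + 58 + 87 + 145 + 241 + 386 = 948 bits.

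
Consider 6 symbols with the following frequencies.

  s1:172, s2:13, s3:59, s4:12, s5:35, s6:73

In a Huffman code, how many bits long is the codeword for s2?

5

Build the tree from the bottom:
s4(12) + s2(13) → 25
25 + s5(35) → 60
s3(59) + 60 → 119
s6(73) + 119 → 192
s1(172) + 192 → 364
s2 sits 5 levels below the root, so its codeword is 5 bits.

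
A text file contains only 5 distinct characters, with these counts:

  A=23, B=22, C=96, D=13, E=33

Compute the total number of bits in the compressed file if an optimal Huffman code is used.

369

Greedily combine the two least-frequent nodes:
combine D(13), B(22) → 35
combine A(23), E(33) → 56
combine 35, 56 → 91
combine 91, C(96) → 187
Each symbol's bit-cost is frequency × depth; summing gives 369 bits (equivalently 35 + 56 + 91 + 187).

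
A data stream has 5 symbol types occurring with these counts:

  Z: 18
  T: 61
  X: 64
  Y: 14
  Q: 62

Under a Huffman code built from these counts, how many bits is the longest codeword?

Merge the two lowest-weight nodes at each step:
combine Y(14), Z(18) → 32
combine 32, T(61) → 93
combine Q(62), X(64) → 126
combine 93, 126 → 219
The rarest symbols sit at the bottom; the longest codeword is 3 bits.

3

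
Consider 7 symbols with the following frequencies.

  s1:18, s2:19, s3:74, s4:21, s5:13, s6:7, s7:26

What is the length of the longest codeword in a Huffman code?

4

Merge the two lowest-weight nodes at each step:
s6(7) + s5(13) → 20
s1(18) + s2(19) → 37
20 + s4(21) → 41
s7(26) + 37 → 63
41 + 63 → 104
s3(74) + 104 → 178
Maximum depth reached is 4.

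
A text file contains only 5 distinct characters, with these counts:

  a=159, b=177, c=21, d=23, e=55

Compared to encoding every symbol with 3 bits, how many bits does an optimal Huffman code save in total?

Fixed-length: 3 bits × 435 symbols = 1305 bits.
Huffman merges:
merge c(21) and d(23): 44
merge 44 and e(55): 99
merge 99 and a(159): 258
merge b(177) and 258: 435
Huffman total = 44 + 99 + 258 + 435 = 836 bits.
Saving = 1305 − 836 = 469 bits.

469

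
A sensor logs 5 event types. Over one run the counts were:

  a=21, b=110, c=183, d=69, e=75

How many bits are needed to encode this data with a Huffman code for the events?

Merge the two smallest weights repeatedly:
combine a(21), d(69) → 90
combine e(75), 90 → 165
combine b(110), 165 → 275
combine c(183), 275 → 458
Each symbol's bit-cost is frequency × depth; summing gives 988 bits (equivalently 90 + 165 + 275 + 458).

988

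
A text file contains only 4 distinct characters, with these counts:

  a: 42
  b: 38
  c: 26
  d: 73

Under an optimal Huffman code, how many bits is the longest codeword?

Merge the two lowest-weight nodes at each step:
combine c(26), b(38) → 64
combine a(42), 64 → 106
combine d(73), 106 → 179
The first pair merged (c, b) ends up deepest, at depth 3.

3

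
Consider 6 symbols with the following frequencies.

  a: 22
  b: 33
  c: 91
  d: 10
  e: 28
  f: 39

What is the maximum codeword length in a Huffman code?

Merge the two lowest-weight nodes at each step:
combine d(10), a(22) → 32
combine e(28), 32 → 60
combine b(33), f(39) → 72
combine 60, 72 → 132
combine c(91), 132 → 223
The first pair merged (d, a) ends up deepest, at depth 4.

4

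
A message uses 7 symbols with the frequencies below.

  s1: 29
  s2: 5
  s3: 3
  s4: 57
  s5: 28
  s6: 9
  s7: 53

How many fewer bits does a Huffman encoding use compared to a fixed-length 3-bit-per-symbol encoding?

114

Fixed-length: 3 bits × 184 symbols = 552 bits.
Huffman merges:
combine s3(3), s2(5) → 8
combine 8, s6(9) → 17
combine 17, s5(28) → 45
combine s1(29), 45 → 74
combine s7(53), s4(57) → 110
combine 74, 110 → 184
Huffman total = 8 + 17 + 45 + 74 + 110 + 184 = 438 bits.
Saving = 552 − 438 = 114 bits.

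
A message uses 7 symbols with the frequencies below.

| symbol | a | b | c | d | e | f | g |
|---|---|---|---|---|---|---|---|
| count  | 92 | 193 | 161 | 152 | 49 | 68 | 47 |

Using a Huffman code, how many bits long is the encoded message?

Build the Huffman tree bottom-up:
g(47) + e(49) → 96
f(68) + a(92) → 160
96 + d(152) → 248
160 + c(161) → 321
b(193) + 248 → 441
321 + 441 → 762
Each symbol's bit-cost is frequency × depth; summing gives 2028 bits (equivalently 96 + 160 + 248 + 321 + 441 + 762).

2028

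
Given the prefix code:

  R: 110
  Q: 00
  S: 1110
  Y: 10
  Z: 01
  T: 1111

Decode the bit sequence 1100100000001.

Read left to right; each codeword is recognised as soon as it completes (prefix code):
  110→R | 01→Z | 00→Q | 00→Q | 00→Q | 01→Z
Decoded message: RZQQQZ

RZQQQZ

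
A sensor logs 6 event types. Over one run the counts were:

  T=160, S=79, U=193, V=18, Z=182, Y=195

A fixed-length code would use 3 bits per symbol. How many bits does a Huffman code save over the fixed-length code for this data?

Fixed-length: 3 bits × 827 symbols = 2481 bits.
Huffman merges:
combine V(18), S(79) → 97
combine 97, T(160) → 257
combine Z(182), U(193) → 375
combine Y(195), 257 → 452
combine 375, 452 → 827
Huffman total = 97 + 257 + 375 + 452 + 827 = 2008 bits.
Saving = 2481 − 2008 = 473 bits.

473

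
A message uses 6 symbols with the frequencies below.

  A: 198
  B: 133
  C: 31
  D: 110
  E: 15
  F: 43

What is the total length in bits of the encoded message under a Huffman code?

1195

Greedily combine the two least-frequent nodes:
merge E(15) and C(31): 46
merge F(43) and 46: 89
merge 89 and D(110): 199
merge B(133) and A(198): 331
merge 199 and 331: 530
Each symbol's bit-cost is frequency × depth; summing gives 1195 bits (equivalently 46 + 89 + 199 + 331 + 530).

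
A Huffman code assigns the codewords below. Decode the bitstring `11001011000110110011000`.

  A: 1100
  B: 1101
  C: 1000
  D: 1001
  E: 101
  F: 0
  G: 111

AECBDC

Read left to right; each codeword is recognised as soon as it completes (prefix code):
  1100→A | 101→E | 1000→C | 1101→B | 1001→D | 1000→C
Decoded message: AECBDC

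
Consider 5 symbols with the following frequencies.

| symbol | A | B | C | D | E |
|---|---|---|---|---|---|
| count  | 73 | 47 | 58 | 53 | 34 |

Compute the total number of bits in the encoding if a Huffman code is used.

611

Merge the two smallest weights repeatedly:
combine E(34), B(47) → 81
combine D(53), C(58) → 111
combine A(73), 81 → 154
combine 111, 154 → 265
The encoded length is the sum of every internal node's weight: 81 + 111 + 154 + 265 = 611 bits.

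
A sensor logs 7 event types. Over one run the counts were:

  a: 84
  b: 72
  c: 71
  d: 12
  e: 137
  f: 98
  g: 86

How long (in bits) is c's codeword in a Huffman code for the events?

Build the tree from the bottom:
merge d(12) and c(71): 83
merge b(72) and 83: 155
merge a(84) and g(86): 170
merge f(98) and e(137): 235
merge 155 and 170: 325
merge 235 and 325: 560
The subtree containing c is merged 4 times, so code length = 4.

4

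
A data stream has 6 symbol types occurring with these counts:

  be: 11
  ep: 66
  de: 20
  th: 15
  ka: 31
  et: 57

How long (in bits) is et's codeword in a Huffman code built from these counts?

Huffman merges, smallest pair first:
combine be(11), th(15) → 26
combine de(20), 26 → 46
combine ka(31), 46 → 77
combine et(57), ep(66) → 123
combine 77, 123 → 200
et sits 2 levels below the root, so its codeword is 2 bits.

2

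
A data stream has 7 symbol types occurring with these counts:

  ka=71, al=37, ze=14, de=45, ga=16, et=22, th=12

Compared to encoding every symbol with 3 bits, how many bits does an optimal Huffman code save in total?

Fixed-length: 3 bits × 217 symbols = 651 bits.
Huffman merges:
merge th(12) and ze(14): 26
merge ga(16) and et(22): 38
merge 26 and al(37): 63
merge 38 and de(45): 83
merge 63 and ka(71): 134
merge 83 and 134: 217
Huffman total = 26 + 38 + 63 + 83 + 134 + 217 = 561 bits.
Saving = 651 − 561 = 90 bits.

90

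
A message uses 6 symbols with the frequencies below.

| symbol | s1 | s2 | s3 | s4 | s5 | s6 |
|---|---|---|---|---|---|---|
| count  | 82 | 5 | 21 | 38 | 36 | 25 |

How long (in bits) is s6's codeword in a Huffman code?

Huffman merges, smallest pair first:
combine s2(5), s3(21) → 26
combine s6(25), 26 → 51
combine s5(36), s4(38) → 74
combine 51, 74 → 125
combine s1(82), 125 → 207
The subtree containing s6 is merged 3 times, so code length = 3.

3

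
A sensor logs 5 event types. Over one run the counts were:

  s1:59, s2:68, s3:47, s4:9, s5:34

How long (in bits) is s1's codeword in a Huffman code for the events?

2

Repeatedly merge the two smallest:
combine s4(9), s5(34) → 43
combine 43, s3(47) → 90
combine s1(59), s2(68) → 127
combine 90, 127 → 217
s1 sits 2 levels below the root, so its codeword is 2 bits.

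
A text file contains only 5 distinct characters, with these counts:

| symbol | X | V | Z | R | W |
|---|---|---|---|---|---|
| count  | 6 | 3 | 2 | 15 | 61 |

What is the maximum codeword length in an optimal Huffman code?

Merge the two lowest-weight nodes at each step:
Z(2) + V(3) → 5
5 + X(6) → 11
11 + R(15) → 26
26 + W(61) → 87
The first pair merged (Z, V) ends up deepest, at depth 4.

4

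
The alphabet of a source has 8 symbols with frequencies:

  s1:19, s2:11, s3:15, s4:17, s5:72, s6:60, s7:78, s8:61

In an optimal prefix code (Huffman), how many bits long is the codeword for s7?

Huffman merges, smallest pair first:
s2(11) + s3(15) → 26
s4(17) + s1(19) → 36
26 + 36 → 62
s6(60) + s8(61) → 121
62 + s5(72) → 134
s7(78) + 121 → 199
134 + 199 → 333
The subtree containing s7 is merged 2 times, so code length = 2.

2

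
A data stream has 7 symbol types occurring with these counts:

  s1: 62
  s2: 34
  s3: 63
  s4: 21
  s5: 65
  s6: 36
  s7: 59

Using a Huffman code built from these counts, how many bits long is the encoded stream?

947

Greedily combine the two least-frequent nodes:
combine s4(21), s2(34) → 55
combine s6(36), 55 → 91
combine s7(59), s1(62) → 121
combine s3(63), s5(65) → 128
combine 91, 121 → 212
combine 128, 212 → 340
Each symbol's bit-cost is frequency × depth; summing gives 947 bits (equivalently 55 + 91 + 121 + 128 + 212 + 340).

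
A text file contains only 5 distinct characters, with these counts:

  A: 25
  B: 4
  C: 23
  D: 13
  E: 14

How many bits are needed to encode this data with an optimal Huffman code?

175

Greedily combine the two least-frequent nodes:
merge B(4) and D(13): 17
merge E(14) and 17: 31
merge C(23) and A(25): 48
merge 31 and 48: 79
Total encoded bits = sum of merged weights = 17 + 31 + 48 + 79 = 175.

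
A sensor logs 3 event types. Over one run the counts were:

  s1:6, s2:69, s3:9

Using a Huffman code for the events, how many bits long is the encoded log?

99

Merge the two smallest weights repeatedly:
merge s1(6) and s3(9): 15
merge 15 and s2(69): 84
Total encoded bits = sum of merged weights = 15 + 84 = 99.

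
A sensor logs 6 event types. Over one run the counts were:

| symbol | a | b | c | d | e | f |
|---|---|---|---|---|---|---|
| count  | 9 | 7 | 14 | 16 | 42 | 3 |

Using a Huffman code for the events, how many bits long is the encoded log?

Merge the two smallest weights repeatedly:
merge f(3) and b(7): 10
merge a(9) and 10: 19
merge c(14) and d(16): 30
merge 19 and 30: 49
merge e(42) and 49: 91
The encoded length is the sum of every internal node's weight: 10 + 19 + 30 + 49 + 91 = 199 bits.

199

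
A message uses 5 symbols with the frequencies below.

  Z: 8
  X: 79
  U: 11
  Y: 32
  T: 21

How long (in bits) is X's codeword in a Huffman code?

1

Build the tree from the bottom:
Z(8) + U(11) → 19
19 + T(21) → 40
Y(32) + 40 → 72
72 + X(79) → 151
X is a child of the root — depth 1, so its codeword is a single bit.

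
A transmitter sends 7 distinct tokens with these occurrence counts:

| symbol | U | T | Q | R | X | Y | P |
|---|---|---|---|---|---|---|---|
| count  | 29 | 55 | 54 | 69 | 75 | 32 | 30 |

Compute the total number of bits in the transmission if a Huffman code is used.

Build the Huffman tree bottom-up:
U(29) + P(30) → 59
Y(32) + Q(54) → 86
T(55) + 59 → 114
R(69) + X(75) → 144
86 + 114 → 200
144 + 200 → 344
Total encoded bits = sum of merged weights = 59 + 86 + 114 + 144 + 200 + 344 = 947.

947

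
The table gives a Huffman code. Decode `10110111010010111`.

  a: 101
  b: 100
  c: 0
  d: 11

Read left to right; each codeword is recognised as soon as it completes (prefix code):
  101→a | 101→a | 11→d | 0→c | 100→b | 101→a | 11→d
Decoded message: aadcbad

aadcbad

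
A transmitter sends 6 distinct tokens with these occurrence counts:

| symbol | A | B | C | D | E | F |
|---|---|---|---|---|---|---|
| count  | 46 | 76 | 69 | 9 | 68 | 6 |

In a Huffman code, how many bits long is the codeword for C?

Huffman merges, smallest pair first:
merge F(6) and D(9): 15
merge 15 and A(46): 61
merge 61 and E(68): 129
merge C(69) and B(76): 145
merge 129 and 145: 274
C's leaf is at depth 2, giving a 2-bit codeword.

2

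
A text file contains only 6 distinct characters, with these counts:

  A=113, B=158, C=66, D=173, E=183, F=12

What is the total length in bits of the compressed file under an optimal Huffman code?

1679

Merge the two smallest weights repeatedly:
combine F(12), C(66) → 78
combine 78, A(113) → 191
combine B(158), D(173) → 331
combine E(183), 191 → 374
combine 331, 374 → 705
Total encoded bits = sum of merged weights = 78 + 191 + 331 + 374 + 705 = 1679.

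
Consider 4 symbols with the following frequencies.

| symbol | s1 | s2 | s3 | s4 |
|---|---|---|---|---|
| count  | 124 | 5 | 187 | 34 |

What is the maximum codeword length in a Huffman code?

Merge the two lowest-weight nodes at each step:
merge s2(5) and s4(34): 39
merge 39 and s1(124): 163
merge 163 and s3(187): 350
The rarest symbols sit at the bottom; the longest codeword is 3 bits.

3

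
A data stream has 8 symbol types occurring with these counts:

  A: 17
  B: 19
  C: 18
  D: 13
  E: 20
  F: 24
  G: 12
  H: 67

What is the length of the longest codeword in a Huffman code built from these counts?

4

Merge the two lowest-weight nodes at each step:
combine G(12), D(13) → 25
combine A(17), C(18) → 35
combine B(19), E(20) → 39
combine F(24), 25 → 49
combine 35, 39 → 74
combine 49, H(67) → 116
combine 74, 116 → 190
The first pair merged (G, D) ends up deepest, at depth 4.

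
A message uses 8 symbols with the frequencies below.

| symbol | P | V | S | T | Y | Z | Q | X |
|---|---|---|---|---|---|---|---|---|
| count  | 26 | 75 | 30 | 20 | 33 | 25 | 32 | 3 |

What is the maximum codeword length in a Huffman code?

4

Merge the two lowest-weight nodes at each step:
combine X(3), T(20) → 23
combine 23, Z(25) → 48
combine P(26), S(30) → 56
combine Q(32), Y(33) → 65
combine 48, 56 → 104
combine 65, V(75) → 140
combine 104, 140 → 244
The first pair merged (X, T) ends up deepest, at depth 4.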